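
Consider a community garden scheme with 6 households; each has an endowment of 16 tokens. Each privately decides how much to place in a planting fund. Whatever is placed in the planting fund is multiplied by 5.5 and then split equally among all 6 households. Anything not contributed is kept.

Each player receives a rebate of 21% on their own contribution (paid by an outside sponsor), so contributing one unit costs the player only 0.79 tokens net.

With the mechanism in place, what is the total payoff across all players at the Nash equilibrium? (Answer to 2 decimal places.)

548.16 tokens

Under the mechanism each unit contributed yields (5.5/6) / 0.79 = 1.1603 back to its contributor per unit of net cost, which exceeds 1, making full contribution the dominant choice for everyone.
So the Nash equilibrium is full contribution by all 6; the group earns 6 × (16 × 0.21 + 5.5 × 16) = 548.16.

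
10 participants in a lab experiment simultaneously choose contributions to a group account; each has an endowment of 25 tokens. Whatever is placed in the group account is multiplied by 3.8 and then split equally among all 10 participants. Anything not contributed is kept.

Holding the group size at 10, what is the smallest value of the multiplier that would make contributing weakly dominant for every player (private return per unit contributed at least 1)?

10

A contributed unit returns (multiplier)/10 to its contributor.
This reaches 1 exactly when the multiplier is 10.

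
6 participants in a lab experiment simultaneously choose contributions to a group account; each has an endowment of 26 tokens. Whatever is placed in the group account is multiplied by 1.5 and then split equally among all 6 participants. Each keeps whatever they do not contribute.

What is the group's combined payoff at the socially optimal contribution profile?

Each contributed unit returns 1.500 to the group as a whole (0.2500 to each of 6 players), which exceeds 1, so the social optimum is full contribution: group total = 1.500 × 156 = 234.00.

234.00 tokens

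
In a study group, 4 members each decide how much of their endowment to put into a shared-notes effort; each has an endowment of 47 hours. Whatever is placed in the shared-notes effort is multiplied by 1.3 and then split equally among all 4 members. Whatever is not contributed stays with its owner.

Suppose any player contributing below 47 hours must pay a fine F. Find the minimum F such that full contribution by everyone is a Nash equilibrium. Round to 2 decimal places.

31.73 hours

Given the others contribute fully, the best deviation is to contribute 0 (any partial contribution still incurs the fine and gives up units whose private return 0.3250 is below 1).
Deviating from 47 to 0 saves 47 hours but forfeits the deviator's share of the drop in the shared-notes effort: 1.3/4 × 47 = 15.27.
So the deviation gain is 47 − 15.27 = 31.73, and the fine must be at least 31.73 hours to wipe it out.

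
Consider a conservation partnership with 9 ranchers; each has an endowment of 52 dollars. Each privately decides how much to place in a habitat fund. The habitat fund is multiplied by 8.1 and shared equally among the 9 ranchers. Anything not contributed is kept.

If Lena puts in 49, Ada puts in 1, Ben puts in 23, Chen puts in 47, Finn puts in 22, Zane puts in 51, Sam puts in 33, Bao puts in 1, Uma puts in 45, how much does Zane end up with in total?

245.80 dollars

Total contributed: 49 + 1 + 23 + 47 + 22 + 51 + 33 + 1 + 45 = 272.
Each receives 8.1 × 272 / 9 = 244.80 from the habitat fund.
Zane keeps 52 − 51 = 1, so Zane's payoff is 1 + 244.80 = 245.80.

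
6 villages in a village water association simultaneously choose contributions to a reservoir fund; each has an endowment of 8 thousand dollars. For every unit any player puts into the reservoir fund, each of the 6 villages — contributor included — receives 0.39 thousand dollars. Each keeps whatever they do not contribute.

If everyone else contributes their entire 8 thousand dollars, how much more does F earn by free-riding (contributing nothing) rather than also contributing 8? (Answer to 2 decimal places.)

Switching from a contribution of 8 to 0 lets F keep an extra 8 thousand dollars, but lowers the reservoir fund by 8, which costs F their own share of that drop: 0.39 × 8 = 3.12.
Net gain = 8 − 3.12 = 4.88. The private return per contributed unit (0.39) is below 1, so free-riding is indeed the best response regardless of what the others do.

4.88 thousand dollars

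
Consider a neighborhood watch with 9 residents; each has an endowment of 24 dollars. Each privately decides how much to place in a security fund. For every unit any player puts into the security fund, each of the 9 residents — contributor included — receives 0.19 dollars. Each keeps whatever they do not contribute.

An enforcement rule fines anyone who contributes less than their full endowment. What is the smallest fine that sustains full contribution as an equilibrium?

19.44 dollars

Given the others contribute fully, the best deviation is to contribute 0 (any partial contribution still incurs the fine and gives up units whose private return 0.19 is below 1).
Deviating from 24 to 0 saves 24 dollars but forfeits the deviator's share of the drop in the security fund: 0.19 × 24 = 4.56.
So the deviation gain is 24 − 4.56 = 19.44, and the fine must be at least 19.44 dollars to wipe it out.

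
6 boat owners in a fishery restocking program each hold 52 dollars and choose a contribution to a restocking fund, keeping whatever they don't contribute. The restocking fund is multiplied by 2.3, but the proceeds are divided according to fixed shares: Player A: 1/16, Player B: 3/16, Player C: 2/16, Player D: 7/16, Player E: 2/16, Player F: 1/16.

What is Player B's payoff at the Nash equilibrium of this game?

74.43 dollars

For player j, contributing a unit is worthwhile iff 2.3 × (j's share) ≥ 1, i.e. iff j's share is at least 0.4348.
The only share above 0.4348 is Player D's 7/16, contributing 52; the remaining 5 contribute 0. Total contributed: 52.
Player B keeps 52 and receives 2.3 × 52 × 3/16 = 22.43 from the restocking fund, for a payoff of 74.43.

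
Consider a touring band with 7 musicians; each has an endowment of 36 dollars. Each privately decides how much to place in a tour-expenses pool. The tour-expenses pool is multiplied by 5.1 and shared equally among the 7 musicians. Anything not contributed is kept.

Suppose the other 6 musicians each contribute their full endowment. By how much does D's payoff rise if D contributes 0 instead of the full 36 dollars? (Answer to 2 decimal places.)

Switching from a contribution of 36 to 0 lets D keep an extra 36 dollars, but lowers the tour-expenses pool by 36, which costs D their own share of that drop: 5.1/7 × 36 = 26.23.
Net gain = 36 − 26.23 = 9.77. The private return per contributed unit (0.7286) is below 1, so free-riding is indeed the best response regardless of what the others do.

9.77 dollars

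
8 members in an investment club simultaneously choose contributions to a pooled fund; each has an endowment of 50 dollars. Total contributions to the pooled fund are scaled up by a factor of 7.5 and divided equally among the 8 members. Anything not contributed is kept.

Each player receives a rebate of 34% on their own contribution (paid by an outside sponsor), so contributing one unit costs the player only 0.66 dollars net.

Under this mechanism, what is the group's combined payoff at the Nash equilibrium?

3136.00 dollars

The effective private return per unit is now (7.5/8) / 0.66 = 1.4205 > 1, so every player's dominant strategy flips to full contribution.
So the Nash equilibrium is full contribution by all 8; the group earns 8 × (50 × 0.34 + 7.5 × 50) = 3136.00.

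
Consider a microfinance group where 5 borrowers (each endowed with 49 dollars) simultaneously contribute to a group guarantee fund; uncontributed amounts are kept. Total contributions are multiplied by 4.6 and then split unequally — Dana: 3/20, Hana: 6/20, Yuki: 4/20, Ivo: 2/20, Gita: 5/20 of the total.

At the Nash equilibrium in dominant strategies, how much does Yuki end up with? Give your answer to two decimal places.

139.16 dollars

For player j, contributing a unit is worthwhile iff 4.6 × (j's share) ≥ 1, i.e. iff j's share is at least 0.2174.
Hana and Gita are above the threshold, contributing 49 each; the remaining 3 contribute 0. Total contributed: 98.
Yuki keeps 49 and receives 4.6 × 98 × 4/20 = 90.16 from the group guarantee fund, for a payoff of 139.16.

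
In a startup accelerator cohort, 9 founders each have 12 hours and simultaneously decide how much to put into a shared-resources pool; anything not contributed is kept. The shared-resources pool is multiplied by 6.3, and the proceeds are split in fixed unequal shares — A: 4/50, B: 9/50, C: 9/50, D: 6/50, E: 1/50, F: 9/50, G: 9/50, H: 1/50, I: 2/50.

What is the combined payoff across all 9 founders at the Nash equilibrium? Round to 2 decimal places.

362.40 hours

Player j's private return per contributed unit is 6.3 × (j's share). Contributing is weakly dominant for j when that share is at least 1/6.3 = 0.1587, and contributing 0 is dominant otherwise.
B, C, F and G are above the threshold, contributing 12 each; the remaining 5 contribute 0. Total contributed: 48.
The shared-resources pool pays out 6.3 × 48 = 302.40 in total (split across the unequal shares, but the aggregate is all that matters for the group sum).
The 5 free-riders keep 12 each, adding 60. Group total = 60 + 302.40 = 362.40.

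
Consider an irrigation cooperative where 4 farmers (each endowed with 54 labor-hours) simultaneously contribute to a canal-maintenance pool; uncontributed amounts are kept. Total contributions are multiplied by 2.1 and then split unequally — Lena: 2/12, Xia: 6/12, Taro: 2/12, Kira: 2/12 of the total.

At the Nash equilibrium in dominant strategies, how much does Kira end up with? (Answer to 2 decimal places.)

For player j, contributing a unit is worthwhile iff 2.1 × (j's share) ≥ 1, i.e. iff j's share is at least 0.4762.
Xia alone (share 6/12) is above the threshold, contributing 54; the remaining 3 contribute 0. Total contributed: 54.
Kira keeps 54 and receives 2.1 × 54 × 2/12 = 18.90 from the canal-maintenance pool, for a payoff of 72.90.

72.90 labor-hours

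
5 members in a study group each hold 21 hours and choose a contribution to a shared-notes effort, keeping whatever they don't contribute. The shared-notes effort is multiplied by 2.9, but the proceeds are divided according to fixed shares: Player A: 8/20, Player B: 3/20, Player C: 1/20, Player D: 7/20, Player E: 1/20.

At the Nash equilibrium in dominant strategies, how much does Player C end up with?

Each unit j contributes comes back to j as 2.9 × (j's share), so j prefers to contribute only if that share exceeds 1/2.9 = 0.3448; otherwise keeping the unit dominates.
Player A and Player D clear that bar, contributing 21 each; the remaining 3 contribute 0. Total contributed: 42.
Player C keeps 21 and receives 2.9 × 42 × 1/20 = 6.09 from the shared-notes effort, for a payoff of 27.09.

27.09 hours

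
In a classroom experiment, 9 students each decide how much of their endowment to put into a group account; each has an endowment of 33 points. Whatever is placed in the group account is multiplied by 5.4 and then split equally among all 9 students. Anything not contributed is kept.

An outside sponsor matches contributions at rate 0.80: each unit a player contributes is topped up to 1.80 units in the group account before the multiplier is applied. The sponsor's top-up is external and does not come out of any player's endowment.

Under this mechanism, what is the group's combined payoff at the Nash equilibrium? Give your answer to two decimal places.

The effective private return per unit is now 5.4 × 1.80 / 9 = 1.0800 > 1, so every player's dominant strategy flips to full contribution.
So the Nash equilibrium is full contribution by all 9; the group earns 5.4 × 1.80 × 297 = 2886.84.

2886.84 points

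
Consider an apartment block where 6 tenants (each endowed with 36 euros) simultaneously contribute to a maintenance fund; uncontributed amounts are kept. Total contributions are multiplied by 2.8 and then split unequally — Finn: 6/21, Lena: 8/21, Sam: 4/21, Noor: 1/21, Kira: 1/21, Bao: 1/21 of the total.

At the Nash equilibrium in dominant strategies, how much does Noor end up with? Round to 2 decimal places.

40.80 euros

Each unit j contributes comes back to j as 2.8 × (j's share), so j prefers to contribute only if that share exceeds 1/2.8 = 0.3571; otherwise keeping the unit dominates.
The only share above 0.3571 is Lena's 8/21, contributing 36; the remaining 5 contribute 0. Total contributed: 36.
Noor keeps 36 and receives 2.8 × 36 × 1/21 = 4.80 from the maintenance fund, for a payoff of 40.80.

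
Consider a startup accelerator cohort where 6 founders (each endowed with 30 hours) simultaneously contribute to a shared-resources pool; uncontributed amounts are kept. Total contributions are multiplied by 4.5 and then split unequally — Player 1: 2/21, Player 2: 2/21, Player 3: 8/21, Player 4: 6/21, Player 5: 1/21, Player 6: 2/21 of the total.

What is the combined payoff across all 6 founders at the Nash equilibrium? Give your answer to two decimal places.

For player j, contributing a unit is worthwhile iff 4.5 × (j's share) ≥ 1, i.e. iff j's share is at least 0.2222.
The shares above 0.2222 belong to Player 3 and Player 4, contributing 30 each; the remaining 4 contribute 0. Total contributed: 60.
The shared-resources pool pays out 4.5 × 60 = 270.00 in total (split across the unequal shares, but the aggregate is all that matters for the group sum).
The 4 free-riders keep 30 each, adding 120. Group total = 120 + 270.00 = 390.00.

390.00 hours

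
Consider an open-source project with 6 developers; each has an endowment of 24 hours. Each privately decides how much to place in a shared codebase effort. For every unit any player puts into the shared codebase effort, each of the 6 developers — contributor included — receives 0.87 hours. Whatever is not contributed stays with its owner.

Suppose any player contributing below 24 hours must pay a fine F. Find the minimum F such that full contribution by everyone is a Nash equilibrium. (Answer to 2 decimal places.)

3.12 hours

Given the others contribute fully, the best deviation is to contribute 0 (any partial contribution still incurs the fine and gives up units whose private return 0.87 is below 1).
Deviating from 24 to 0 saves 24 hours but forfeits the deviator's share of the drop in the shared codebase effort: 0.87 × 24 = 20.88.
So the deviation gain is 24 − 20.88 = 3.12, and the fine must be at least 3.12 hours to wipe it out.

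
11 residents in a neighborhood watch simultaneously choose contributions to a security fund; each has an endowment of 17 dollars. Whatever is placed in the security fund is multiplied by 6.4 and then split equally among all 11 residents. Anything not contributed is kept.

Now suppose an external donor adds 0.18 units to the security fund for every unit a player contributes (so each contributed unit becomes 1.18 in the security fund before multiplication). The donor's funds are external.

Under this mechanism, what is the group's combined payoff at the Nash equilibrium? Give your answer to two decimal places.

187.00 dollars

The effective private return is 6.4 × 1.18 / 11 = 0.6865, which is still under 1, so the mechanism doesn't change anyone's dominant strategy: zero contribution.
Everyone keeps their endowment and the group total is 11 × 17 = 187.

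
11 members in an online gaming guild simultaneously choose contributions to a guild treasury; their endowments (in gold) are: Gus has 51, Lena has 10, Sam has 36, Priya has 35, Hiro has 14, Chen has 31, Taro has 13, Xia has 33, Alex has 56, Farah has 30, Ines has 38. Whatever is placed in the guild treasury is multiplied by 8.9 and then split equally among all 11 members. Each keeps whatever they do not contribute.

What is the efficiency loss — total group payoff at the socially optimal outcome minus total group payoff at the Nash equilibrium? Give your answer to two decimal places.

The private return per contributed unit is 8.9/11 = 0.8091 < 1 for every player regardless of endowment, so the Nash equilibrium is zero contribution and the group total is Σ E_j = 51 + 10 + 36 + 35 + 14 + 31 + 13 + 33 + 56 + 30 + 38 = 347.
Each contributed unit returns 8.900 to the group, so the social optimum is full contribution by everyone: group total = 8.900 × 347 = 3088.30.
Efficiency loss = (8.900 − 1) × 347 = 2741.30.

2741.30 gold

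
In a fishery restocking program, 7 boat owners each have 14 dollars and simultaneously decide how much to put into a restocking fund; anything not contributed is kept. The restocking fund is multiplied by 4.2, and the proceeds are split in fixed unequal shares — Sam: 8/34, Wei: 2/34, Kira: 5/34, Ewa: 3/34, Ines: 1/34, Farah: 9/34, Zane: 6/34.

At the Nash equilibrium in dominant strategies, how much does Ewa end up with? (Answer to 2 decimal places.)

Player j's private return per contributed unit is 4.2 × (j's share). Contributing is weakly dominant for j when that share is at least 1/4.2 = 0.2381, and contributing 0 is dominant otherwise.
Farah alone (share 9/34) is above the threshold, contributing 14; the remaining 6 contribute 0. Total contributed: 14.
Ewa keeps 14 and receives 4.2 × 14 × 3/34 = 5.19 from the restocking fund, for a payoff of 19.19.

19.19 dollars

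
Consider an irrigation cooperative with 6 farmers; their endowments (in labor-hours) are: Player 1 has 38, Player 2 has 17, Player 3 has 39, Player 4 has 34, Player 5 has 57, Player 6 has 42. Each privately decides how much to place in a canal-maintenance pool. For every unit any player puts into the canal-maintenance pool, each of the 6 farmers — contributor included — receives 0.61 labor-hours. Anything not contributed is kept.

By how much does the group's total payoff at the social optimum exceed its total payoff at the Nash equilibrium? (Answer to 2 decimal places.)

The private return per contributed unit is 0.61 < 1 for everyone, so the Nash equilibrium is zero contribution and the group total is Σ E_j = 38 + 17 + 39 + 34 + 57 + 42 = 227.
Each contributed unit returns 3.660 to the group, so the social optimum is full contribution by everyone: group total = 3.660 × 227 = 830.82.
Efficiency loss = (3.660 − 1) × 227 = 603.82.

603.82 labor-hours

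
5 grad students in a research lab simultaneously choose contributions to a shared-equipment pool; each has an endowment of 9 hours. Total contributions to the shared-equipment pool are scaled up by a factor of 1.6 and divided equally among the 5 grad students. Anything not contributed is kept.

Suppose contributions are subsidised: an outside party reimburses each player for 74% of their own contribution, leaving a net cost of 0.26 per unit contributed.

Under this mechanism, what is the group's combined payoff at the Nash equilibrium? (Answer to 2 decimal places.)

The effective private return per unit is now (1.6/5) / 0.26 = 1.2308 > 1, so every player's dominant strategy flips to full contribution.
At the Nash equilibrium everyone contributes 9. Group total payoff = 5 × (9 × 0.74 + 1.6 × 9) = 105.30.

105.30 hours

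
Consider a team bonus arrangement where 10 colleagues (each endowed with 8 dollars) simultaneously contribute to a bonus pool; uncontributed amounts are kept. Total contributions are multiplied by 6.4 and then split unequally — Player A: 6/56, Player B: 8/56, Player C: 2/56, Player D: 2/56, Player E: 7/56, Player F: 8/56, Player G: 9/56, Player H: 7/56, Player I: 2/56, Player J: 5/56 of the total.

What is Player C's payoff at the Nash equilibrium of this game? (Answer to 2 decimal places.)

9.83 dollars

A player with share s gets back 6.4·s per unit contributed, so full contribution is dominant for anyone with s > 1/6.4 = 0.1563 and zero contribution is dominant for anyone below.
Player G alone (share 9/56) is above the threshold, contributing 8; the remaining 9 contribute 0. Total contributed: 8.
Player C keeps 8 and receives 6.4 × 8 × 2/56 = 1.83 from the bonus pool, for a payoff of 9.83.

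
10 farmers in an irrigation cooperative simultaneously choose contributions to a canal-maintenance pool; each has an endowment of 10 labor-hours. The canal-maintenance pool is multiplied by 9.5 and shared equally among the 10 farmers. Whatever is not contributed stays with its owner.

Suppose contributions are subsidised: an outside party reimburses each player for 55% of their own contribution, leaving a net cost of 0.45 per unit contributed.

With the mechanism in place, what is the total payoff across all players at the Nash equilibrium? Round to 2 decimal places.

With the mechanism, a contributed unit returns (9.5/10) / 0.45 = 2.1111 per unit of net cost to the contributor — now above 1 — so contributing fully is weakly dominant for every player.
At the Nash equilibrium everyone contributes 10. Group total payoff = 10 × (10 × 0.55 + 9.5 × 10) = 1005.00.

1005.00 labor-hours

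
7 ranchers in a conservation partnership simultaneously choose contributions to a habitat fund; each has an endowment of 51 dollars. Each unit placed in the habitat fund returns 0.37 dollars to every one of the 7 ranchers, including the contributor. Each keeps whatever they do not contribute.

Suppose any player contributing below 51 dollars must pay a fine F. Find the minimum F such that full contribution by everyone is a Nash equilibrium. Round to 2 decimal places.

Given the others contribute fully, the best deviation is to contribute 0 (any partial contribution still incurs the fine and gives up units whose private return 0.37 is below 1).
Deviating from 51 to 0 saves 51 dollars but forfeits the deviator's share of the drop in the habitat fund: 0.37 × 51 = 18.87.
So the deviation gain is 51 − 18.87 = 32.13, and the fine must be at least 32.13 dollars to wipe it out.

32.13 dollars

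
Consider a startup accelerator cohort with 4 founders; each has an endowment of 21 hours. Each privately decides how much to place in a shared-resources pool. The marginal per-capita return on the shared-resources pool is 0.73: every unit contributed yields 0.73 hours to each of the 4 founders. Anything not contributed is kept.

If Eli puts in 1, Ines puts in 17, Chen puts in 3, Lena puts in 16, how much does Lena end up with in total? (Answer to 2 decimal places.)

Total contributed: 1 + 17 + 3 + 16 = 37.
Each receives 0.73 × 37 = 27.01 from the shared-resources pool.
Lena keeps 21 − 16 = 5, so Lena's payoff is 5 + 27.01 = 32.01.

32.01 hours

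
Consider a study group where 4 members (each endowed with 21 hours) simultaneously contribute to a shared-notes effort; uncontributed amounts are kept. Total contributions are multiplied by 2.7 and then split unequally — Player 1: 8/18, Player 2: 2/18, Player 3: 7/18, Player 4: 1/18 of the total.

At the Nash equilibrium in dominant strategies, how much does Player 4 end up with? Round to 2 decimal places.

For player j, contributing a unit is worthwhile iff 2.7 × (j's share) ≥ 1, i.e. iff j's share is at least 0.3704.
The shares above 0.3704 belong to Player 1 and Player 3, contributing 21 each; the remaining 2 contribute 0. Total contributed: 42.
Player 4 keeps 21 and receives 2.7 × 42 × 1/18 = 6.30 from the shared-notes effort, for a payoff of 27.30.

27.30 hours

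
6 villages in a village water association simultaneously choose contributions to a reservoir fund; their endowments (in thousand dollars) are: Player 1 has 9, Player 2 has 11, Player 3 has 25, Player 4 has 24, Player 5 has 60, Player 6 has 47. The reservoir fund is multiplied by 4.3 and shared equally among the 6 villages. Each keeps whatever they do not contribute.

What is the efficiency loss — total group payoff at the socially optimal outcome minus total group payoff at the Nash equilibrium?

The private return per contributed unit is 4.3/6 = 0.7167 < 1 for every player regardless of endowment, so the Nash equilibrium is zero contribution and the group total is Σ E_j = 9 + 11 + 25 + 24 + 60 + 47 = 176.
Each contributed unit returns 4.300 to the group, so the social optimum is full contribution by everyone: group total = 4.300 × 176 = 756.80.
Efficiency loss = (4.300 − 1) × 176 = 580.80.

580.80 thousand dollars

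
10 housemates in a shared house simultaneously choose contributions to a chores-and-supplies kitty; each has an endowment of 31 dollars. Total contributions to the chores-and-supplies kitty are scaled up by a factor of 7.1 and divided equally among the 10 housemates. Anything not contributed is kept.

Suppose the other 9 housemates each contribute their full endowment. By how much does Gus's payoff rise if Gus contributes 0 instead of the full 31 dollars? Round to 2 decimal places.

8.99 dollars

Switching from a contribution of 31 to 0 lets Gus keep an extra 31 dollars, but lowers the chores-and-supplies kitty by 31, which costs Gus their own share of that drop: 7.1/10 × 31 = 22.01.
Net gain = 31 − 22.01 = 8.99. The private return per contributed unit (0.7100) is below 1, so free-riding is indeed the best response regardless of what the others do.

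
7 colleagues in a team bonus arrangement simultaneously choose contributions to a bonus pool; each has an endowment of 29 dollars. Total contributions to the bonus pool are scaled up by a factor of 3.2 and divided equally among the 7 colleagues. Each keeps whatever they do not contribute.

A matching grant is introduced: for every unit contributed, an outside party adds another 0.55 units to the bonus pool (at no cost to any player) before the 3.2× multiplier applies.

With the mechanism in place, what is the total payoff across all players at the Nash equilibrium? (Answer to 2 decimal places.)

With the mechanism, a contributed unit returns 3.2 × 1.55 / 7 = 0.7086 per unit of net cost — still below 1 — so contributing 0 remains dominant for every player.
At the Nash equilibrium no one contributes; group total payoff = 7 × 29 = 203.

203.00 dollars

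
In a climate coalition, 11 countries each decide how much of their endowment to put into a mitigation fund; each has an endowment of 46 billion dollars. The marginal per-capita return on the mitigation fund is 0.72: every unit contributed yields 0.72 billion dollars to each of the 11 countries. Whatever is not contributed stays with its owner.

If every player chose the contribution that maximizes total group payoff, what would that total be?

Each contributed unit returns 7.920 to the group as a whole (0.72 to each of 11 players), which exceeds 1, so the social optimum is full contribution: group total = 7.920 × 506 = 4007.52.

4007.52 billion dollars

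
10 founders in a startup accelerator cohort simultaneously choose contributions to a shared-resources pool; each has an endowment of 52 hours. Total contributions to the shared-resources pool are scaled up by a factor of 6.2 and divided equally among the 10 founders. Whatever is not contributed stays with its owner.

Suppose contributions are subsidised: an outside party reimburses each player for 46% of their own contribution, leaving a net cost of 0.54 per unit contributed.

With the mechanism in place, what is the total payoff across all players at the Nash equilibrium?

Under the mechanism each unit contributed yields (6.2/10) / 0.54 = 1.1481 back to its contributor per unit of net cost, which exceeds 1, making full contribution the dominant choice for everyone.
So the Nash equilibrium is full contribution by all 10; the group earns 10 × (52 × 0.46 + 6.2 × 52) = 3463.20.

3463.20 hours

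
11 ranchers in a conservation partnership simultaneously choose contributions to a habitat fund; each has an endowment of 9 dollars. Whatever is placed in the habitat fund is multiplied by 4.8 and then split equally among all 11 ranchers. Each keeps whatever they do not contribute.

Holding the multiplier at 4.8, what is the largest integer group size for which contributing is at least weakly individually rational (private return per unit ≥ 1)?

Private return per unit is 4.8/(group size), which is ≥ 1 whenever the group size is ≤ 4.8.
The largest such integer is 4.

4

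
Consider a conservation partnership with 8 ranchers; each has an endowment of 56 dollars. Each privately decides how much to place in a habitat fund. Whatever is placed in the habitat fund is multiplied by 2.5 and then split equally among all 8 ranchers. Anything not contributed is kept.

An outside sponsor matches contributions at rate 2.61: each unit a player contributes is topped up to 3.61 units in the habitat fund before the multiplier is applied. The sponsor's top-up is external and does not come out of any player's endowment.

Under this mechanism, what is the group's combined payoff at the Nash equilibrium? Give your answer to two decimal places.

The effective private return per unit is now 2.5 × 3.61 / 8 = 1.1281 > 1, so every player's dominant strategy flips to full contribution.
So the Nash equilibrium is full contribution by all 8; the group earns 2.5 × 3.61 × 448 = 4043.20.

4043.20 dollars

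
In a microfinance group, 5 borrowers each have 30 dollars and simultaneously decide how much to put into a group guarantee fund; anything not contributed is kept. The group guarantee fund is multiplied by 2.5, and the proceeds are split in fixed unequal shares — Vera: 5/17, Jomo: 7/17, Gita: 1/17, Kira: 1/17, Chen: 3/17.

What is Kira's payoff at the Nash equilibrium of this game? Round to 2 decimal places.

Each unit j contributes comes back to j as 2.5 × (j's share), so j prefers to contribute only if that share exceeds 1/2.5 = 0.4000; otherwise keeping the unit dominates.
The only share above 0.4000 is Jomo's 7/17, contributing 30; the remaining 4 contribute 0. Total contributed: 30.
Kira keeps 30 and receives 2.5 × 30 × 1/17 = 4.41 from the group guarantee fund, for a payoff of 34.41.

34.41 dollars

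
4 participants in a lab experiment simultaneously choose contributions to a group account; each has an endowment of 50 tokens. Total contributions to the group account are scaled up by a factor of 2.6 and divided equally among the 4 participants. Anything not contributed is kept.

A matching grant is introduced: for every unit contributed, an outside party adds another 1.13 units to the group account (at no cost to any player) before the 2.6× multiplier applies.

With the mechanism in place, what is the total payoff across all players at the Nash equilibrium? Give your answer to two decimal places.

1107.60 tokens

With the mechanism, a contributed unit returns 2.6 × 2.13 / 4 = 1.3845 per unit of net cost to the contributor — now above 1 — so contributing fully is weakly dominant for every player.
So the Nash equilibrium is full contribution by all 4; the group earns 2.6 × 2.13 × 200 = 1107.60.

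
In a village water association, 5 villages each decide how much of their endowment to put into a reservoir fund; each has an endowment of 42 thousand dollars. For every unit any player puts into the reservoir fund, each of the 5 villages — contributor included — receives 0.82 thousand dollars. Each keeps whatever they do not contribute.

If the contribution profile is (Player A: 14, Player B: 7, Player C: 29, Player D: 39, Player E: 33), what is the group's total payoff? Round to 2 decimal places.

588.20 thousand dollars

Total contributed: 14 + 7 + 29 + 39 + 33 = 122; total kept: 5 × 42 − 122 = 88.
The reservoir fund pays out 0.82 × 5 × 122 = 500.20 in aggregate.
Group total = 88 + 500.20 = 588.20.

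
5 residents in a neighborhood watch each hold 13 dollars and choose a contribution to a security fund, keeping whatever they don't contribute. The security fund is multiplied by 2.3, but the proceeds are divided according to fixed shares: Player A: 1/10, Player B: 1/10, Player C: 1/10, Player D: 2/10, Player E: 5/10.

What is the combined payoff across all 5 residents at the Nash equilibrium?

For player j, contributing a unit is worthwhile iff 2.3 × (j's share) ≥ 1, i.e. iff j's share is at least 0.4348.
Only Player E (5/10) clears that bar, contributing 13; the remaining 4 contribute 0. Total contributed: 13.
The security fund pays out 2.3 × 13 = 29.90 in total (split across the unequal shares, but the aggregate is all that matters for the group sum).
The 4 free-riders keep 13 each, adding 52. Group total = 52 + 29.90 = 81.90.

81.90 dollars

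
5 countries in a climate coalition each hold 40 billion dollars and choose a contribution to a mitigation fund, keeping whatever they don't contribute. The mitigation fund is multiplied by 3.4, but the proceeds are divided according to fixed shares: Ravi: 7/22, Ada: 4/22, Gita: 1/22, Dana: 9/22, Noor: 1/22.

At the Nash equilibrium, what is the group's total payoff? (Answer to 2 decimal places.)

392.00 billion dollars

Player j's private return per contributed unit is 3.4 × (j's share). Contributing is weakly dominant for j when that share is at least 1/3.4 = 0.2941, and contributing 0 is dominant otherwise.
Ravi and Dana are above the threshold, contributing 40 each; the remaining 3 contribute 0. Total contributed: 80.
The mitigation fund pays out 3.4 × 80 = 272.00 in total (split across the unequal shares, but the aggregate is all that matters for the group sum).
The 3 free-riders keep 40 each, adding 120. Group total = 120 + 272.00 = 392.00.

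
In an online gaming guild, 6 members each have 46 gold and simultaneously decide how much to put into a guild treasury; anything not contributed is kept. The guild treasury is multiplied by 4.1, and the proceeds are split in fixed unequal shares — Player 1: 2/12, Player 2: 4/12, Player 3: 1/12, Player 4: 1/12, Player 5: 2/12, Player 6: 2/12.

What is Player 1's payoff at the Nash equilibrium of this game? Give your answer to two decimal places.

Each unit j contributes comes back to j as 4.1 × (j's share), so j prefers to contribute only if that share exceeds 1/4.1 = 0.2439; otherwise keeping the unit dominates.
The only share above 0.2439 is Player 2's 4/12, contributing 46; the remaining 5 contribute 0. Total contributed: 46.
Player 1 keeps 46 and receives 4.1 × 46 × 2/12 = 31.43 from the guild treasury, for a payoff of 77.43.

77.43 gold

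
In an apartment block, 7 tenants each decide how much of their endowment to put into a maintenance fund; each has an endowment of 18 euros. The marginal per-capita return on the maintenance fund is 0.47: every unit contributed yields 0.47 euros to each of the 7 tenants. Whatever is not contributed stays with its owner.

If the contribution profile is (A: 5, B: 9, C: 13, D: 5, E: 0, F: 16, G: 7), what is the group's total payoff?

251.95 euros

Total contributed: 5 + 9 + 13 + 5 + 0 + 16 + 7 = 55; total kept: 7 × 18 − 55 = 71.
The maintenance fund pays out 0.47 × 7 × 55 = 180.95 in aggregate.
Group total = 71 + 180.95 = 251.95.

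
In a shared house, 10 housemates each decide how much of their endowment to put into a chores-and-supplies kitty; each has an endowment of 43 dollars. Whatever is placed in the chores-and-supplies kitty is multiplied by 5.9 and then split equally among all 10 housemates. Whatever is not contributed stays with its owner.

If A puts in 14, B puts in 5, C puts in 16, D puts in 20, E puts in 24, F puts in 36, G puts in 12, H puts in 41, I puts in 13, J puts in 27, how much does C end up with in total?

Total contributed: 14 + 5 + 16 + 20 + 24 + 36 + 12 + 41 + 13 + 27 = 208.
Each receives 5.9 × 208 / 10 = 122.72 from the chores-and-supplies kitty.
C keeps 43 − 16 = 27, so C's payoff is 27 + 122.72 = 149.72.

149.72 dollars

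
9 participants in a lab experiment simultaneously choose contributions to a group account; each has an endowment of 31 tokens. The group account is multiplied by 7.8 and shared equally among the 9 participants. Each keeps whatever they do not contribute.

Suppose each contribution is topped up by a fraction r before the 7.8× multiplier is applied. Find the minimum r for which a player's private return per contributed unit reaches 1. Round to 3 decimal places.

With matching at rate r, one contributed unit becomes (1 + r) in the group account and returns 7.8 × (1 + r) / 9 to the contributor.
Setting this equal to 1: 1 + r = 9/7.8 = 1.1538.
So the minimum matching rate is r = 1.1538 − 1 = 0.154.

0.154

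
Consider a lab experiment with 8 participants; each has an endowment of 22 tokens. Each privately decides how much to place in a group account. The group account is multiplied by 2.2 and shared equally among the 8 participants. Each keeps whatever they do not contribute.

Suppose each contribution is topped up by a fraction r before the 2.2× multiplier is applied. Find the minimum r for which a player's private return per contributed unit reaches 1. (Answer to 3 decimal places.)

With matching at rate r, one contributed unit becomes (1 + r) in the group account and returns 2.2 × (1 + r) / 8 to the contributor.
Setting this equal to 1: 1 + r = 8/2.2 = 3.6364.
So the minimum matching rate is r = 3.6364 − 1 = 2.636.

2.636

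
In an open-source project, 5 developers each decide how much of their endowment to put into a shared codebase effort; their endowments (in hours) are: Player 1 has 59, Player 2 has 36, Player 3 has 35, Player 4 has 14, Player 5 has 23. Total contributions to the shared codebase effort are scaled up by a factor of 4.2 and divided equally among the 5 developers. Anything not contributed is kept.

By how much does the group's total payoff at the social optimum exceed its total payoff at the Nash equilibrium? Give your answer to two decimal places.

The private return per contributed unit is 4.2/5 = 0.8400 < 1 for every player regardless of endowment, so the Nash equilibrium is zero contribution and the group total is Σ E_j = 59 + 36 + 35 + 14 + 23 = 167.
Each contributed unit returns 4.200 to the group, so the social optimum is full contribution by everyone: group total = 4.200 × 167 = 701.40.
Efficiency loss = (4.200 − 1) × 167 = 534.40.

534.40 hours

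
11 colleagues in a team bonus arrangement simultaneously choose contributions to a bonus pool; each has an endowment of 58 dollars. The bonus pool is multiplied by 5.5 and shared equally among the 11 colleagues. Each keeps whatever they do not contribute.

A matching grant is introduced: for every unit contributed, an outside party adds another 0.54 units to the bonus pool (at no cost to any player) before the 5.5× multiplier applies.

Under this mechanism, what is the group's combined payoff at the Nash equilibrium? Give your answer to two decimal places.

638.00 dollars

The effective private return is 5.5 × 1.54 / 11 = 0.7700, which is still under 1, so the mechanism doesn't change anyone's dominant strategy: zero contribution.
Everyone keeps their endowment and the group total is 11 × 58 = 638.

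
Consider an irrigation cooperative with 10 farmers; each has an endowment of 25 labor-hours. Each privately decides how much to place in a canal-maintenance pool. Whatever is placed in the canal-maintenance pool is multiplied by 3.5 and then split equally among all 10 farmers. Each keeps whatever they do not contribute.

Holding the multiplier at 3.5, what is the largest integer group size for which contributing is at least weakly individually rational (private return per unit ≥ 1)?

3

Private return per unit is 3.5/(group size), which is ≥ 1 whenever the group size is ≤ 3.5.
The largest such integer is 3.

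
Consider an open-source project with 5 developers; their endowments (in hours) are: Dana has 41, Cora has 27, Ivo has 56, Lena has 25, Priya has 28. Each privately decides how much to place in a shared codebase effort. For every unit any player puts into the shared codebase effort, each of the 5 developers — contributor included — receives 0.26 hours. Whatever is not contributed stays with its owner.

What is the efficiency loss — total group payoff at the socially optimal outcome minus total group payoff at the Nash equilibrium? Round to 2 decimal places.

The private return per contributed unit is 0.26 < 1 for everyone, so the Nash equilibrium is zero contribution and the group total is Σ E_j = 41 + 27 + 56 + 25 + 28 = 177.
Each contributed unit returns 1.300 to the group, so the social optimum is full contribution by everyone: group total = 1.300 × 177 = 230.10.
Efficiency loss = (1.300 − 1) × 177 = 53.10.

53.10 hours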